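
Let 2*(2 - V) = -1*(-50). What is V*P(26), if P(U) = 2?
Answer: -46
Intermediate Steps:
V = -23 (V = 2 - (-1)*(-50)/2 = 2 - ½*50 = 2 - 25 = -23)
V*P(26) = -23*2 = -46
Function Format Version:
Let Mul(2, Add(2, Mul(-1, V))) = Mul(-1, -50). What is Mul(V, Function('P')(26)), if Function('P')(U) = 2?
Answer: -46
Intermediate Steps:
V = -23 (V = Add(2, Mul(Rational(-1, 2), Mul(-1, -50))) = Add(2, Mul(Rational(-1, 2), 50)) = Add(2, -25) = -23)
Mul(V, Function('P')(26)) = Mul(-23, 2) = -46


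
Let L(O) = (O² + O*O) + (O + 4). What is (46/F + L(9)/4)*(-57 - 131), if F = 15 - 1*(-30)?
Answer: -378773/45 ≈ -8417.2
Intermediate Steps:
L(O) = 4 + O + 2*O² (L(O) = (O² + O²) + (4 + O) = 2*O² + (4 + O) = 4 + O + 2*O²)
F = 45 (F = 15 + 30 = 45)
(46/F + L(9)/4)*(-57 - 131) = (46/45 + (4 + 9 + 2*9²)/4)*(-57 - 131) = (46*(1/45) + (4 + 9 + 2*81)*(¼))*(-188) = (46/45 + (4 + 9 + 162)*(¼))*(-188) = (46/45 + 175*(¼))*(-188) = (46/45 + 175/4)*(-188) = (8059/180)*(-188) = -378773/45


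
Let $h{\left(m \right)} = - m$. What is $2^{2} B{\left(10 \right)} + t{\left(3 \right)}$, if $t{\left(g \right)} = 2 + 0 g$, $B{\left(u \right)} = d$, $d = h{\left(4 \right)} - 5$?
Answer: $-34$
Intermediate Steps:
$d = -9$ ($d = \left(-1\right) 4 - 5 = -4 - 5 = -9$)
$B{\left(u \right)} = -9$
$t{\left(g \right)} = 2$ ($t{\left(g \right)} = 2 + 0 = 2$)
$2^{2} B{\left(10 \right)} + t{\left(3 \right)} = 2^{2} \left(-9\right) + 2 = 4 \left(-9\right) + 2 = -36 + 2 = -34$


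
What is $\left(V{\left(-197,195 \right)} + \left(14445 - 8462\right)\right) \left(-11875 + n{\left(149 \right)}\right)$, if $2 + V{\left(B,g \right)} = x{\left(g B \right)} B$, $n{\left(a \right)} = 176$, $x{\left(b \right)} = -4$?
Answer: $-79190531$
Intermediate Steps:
$V{\left(B,g \right)} = -2 - 4 B$
$\left(V{\left(-197,195 \right)} + \left(14445 - 8462\right)\right) \left(-11875 + n{\left(149 \right)}\right) = \left(\left(-2 - -788\right) + \left(14445 - 8462\right)\right) \left(-11875 + 176\right) = \left(\left(-2 + 788\right) + 5983\right) \left(-11699\right) = \left(786 + 5983\right) \left(-11699\right) = 6769 \left(-11699\right) = -79190531$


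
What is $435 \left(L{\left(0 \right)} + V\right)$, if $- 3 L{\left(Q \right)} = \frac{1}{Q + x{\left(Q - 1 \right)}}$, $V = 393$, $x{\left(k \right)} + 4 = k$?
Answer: $170984$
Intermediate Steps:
$x{\left(k \right)} = -4 + k$
$L{\left(Q \right)} = - \frac{1}{3 \left(-5 + 2 Q\right)}$ ($L{\left(Q \right)} = - \frac{1}{3 \left(Q + \left(-4 + \left(Q - 1\right)\right)\right)} = - \frac{1}{3 \left(Q + \left(-4 + \left(-1 + Q\right)\right)\right)} = - \frac{1}{3 \left(Q + \left(-5 + Q\right)\right)} = - \frac{1}{3 \left(-5 + 2 Q\right)}$)
$435 \left(L{\left(0 \right)} + V\right) = 435 \left(- \frac{1}{-15 + 6 \cdot 0} + 393\right) = 435 \left(- \frac{1}{-15 + 0} + 393\right) = 435 \left(- \frac{1}{-15} + 393\right) = 435 \left(\left(-1\right) \left(- \frac{1}{15}\right) + 393\right) = 435 \left(\frac{1}{15} + 393\right) = 435 \cdot \frac{5896}{15} = 170984$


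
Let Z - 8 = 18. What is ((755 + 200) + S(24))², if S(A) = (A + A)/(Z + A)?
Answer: 571162201/625 ≈ 9.1386e+5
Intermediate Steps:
Z = 26 (Z = 8 + 18 = 26)
S(A) = 2*A/(26 + A) (S(A) = (A + A)/(26 + A) = (2*A)/(26 + A) = 2*A/(26 + A))
((755 + 200) + S(24))² = ((755 + 200) + 2*24/(26 + 24))² = (955 + 2*24/50)² = (955 + 2*24*(1/50))² = (955 + 24/25)² = (23899/25)² = 571162201/625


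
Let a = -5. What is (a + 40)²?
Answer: 1225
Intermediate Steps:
(a + 40)² = (-5 + 40)² = 35² = 1225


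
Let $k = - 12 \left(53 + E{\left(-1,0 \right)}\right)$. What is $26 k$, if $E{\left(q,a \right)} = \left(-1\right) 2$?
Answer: $-15912$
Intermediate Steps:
$E{\left(q,a \right)} = -2$
$k = -612$ ($k = - 12 \left(53 - 2\right) = \left(-12\right) 51 = -612$)
$26 k = 26 \left(-612\right) = -15912$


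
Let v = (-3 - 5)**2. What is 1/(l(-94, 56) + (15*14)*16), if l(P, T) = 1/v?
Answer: 64/215041 ≈ 0.00029762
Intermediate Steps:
v = 64 (v = (-8)**2 = 64)
l(P, T) = 1/64
1/(l(-94, 56) + (15*14)*16) = 1/(1/64 + (15*14)*16) = 1/(1/64 + 210*16) = 1/(1/64 + 3360) = 1/(215041/64) = 64/215041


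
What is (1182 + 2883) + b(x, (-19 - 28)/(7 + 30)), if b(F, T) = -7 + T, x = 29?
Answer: 150099/37 ≈ 4056.7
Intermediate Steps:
(1182 + 2883) + b(x, (-19 - 28)/(7 + 30)) = (1182 + 2883) + (-7 + (-19 - 28)/(7 + 30)) = 4065 + (-7 - 47/37) = 4065 - 306/37 = 150099/37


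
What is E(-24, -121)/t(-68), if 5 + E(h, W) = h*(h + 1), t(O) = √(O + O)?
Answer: -547*I*√34/68 ≈ -46.905*I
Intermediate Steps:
t(O) = √2*√O (t(O) = √(2*O) = √2*√O)
E(h, W) = -5 + h*(1 + h) (E(h, W) = -5 + h*(h + 1) = -5 + h*(1 + h))
E(-24, -121)/t(-68) = (-5 - 24 + (-24)²)/((√2*√(-68))) = (-5 - 24 + 576)/((√2*(2*I*√17))) = 547/((2*I*√34)) = 547*(-I*√34/68) = -547*I*√34/68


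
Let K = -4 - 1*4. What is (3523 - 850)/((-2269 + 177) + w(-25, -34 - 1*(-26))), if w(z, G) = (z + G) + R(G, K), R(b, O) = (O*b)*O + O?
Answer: -2673/2645 ≈ -1.0106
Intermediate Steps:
K = -8 (K = -4 - 4 = -8)
R(b, O) = O + b*O² (R(b, O) = b*O² + O = O + b*O²)
w(z, G) = -8 + z + 65*G (w(z, G) = (z + G) - 8*(1 - 8*G) = (G + z) + (-8 + 64*G) = -8 + z + 65*G)
(3523 - 850)/((-2269 + 177) + w(-25, -34 - 1*(-26))) = (3523 - 850)/((-2269 + 177) + (-8 - 25 + 65*(-34 - 1*(-26)))) = 2673/(-2092 + (-8 - 25 + 65*(-34 + 26))) = 2673/(-2092 + (-8 - 25 + 65*(-8))) = 2673/(-2092 + (-8 - 25 - 520)) = 2673/(-2092 - 553) = 2673/(-2645) = 2673*(-1/2645) = -2673/2645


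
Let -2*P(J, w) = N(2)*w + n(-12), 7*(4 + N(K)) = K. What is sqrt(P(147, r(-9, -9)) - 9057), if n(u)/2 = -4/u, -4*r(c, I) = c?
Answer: I*sqrt(15969765)/42 ≈ 95.148*I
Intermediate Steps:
r(c, I) = -c/4
N(K) = -4 + K/7
n(u) = -8/u (n(u) = 2*(-4/u) = -8/u)
P(J, w) = -1/3 + 13*w/7 (P(J, w) = -((-4 + (1/7)*2)*w - 8/(-12))/2 = -((-4 + 2/7)*w - 8*(-1/12))/2 = -(-26*w/7 + 2/3)/2 = -(2/3 - 26*w/7)/2 = -1/3 + 13*w/7)
sqrt(P(147, r(-9, -9)) - 9057) = sqrt((-1/3 + 13*(-1/4*(-9))/7) - 9057) = sqrt((-1/3 + (13/7)*(9/4)) - 9057) = sqrt((-1/3 + 117/28) - 9057) = sqrt(323/84 - 9057) = sqrt(-760465/84) = I*sqrt(15969765)/42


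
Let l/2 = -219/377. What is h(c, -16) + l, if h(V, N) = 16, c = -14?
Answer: 5594/377 ≈ 14.838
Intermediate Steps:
l = -438/377 (l = 2*(-219/377) = -438/377 ≈ -1.1618)
h(c, -16) + l = 16 - 438/377 = 5594/377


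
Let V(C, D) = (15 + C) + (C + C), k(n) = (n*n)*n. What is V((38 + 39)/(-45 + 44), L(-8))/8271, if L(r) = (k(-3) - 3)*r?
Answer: -24/919 ≈ -0.026115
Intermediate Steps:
k(n) = n**3 (k(n) = n**2*n = n**3)
L(r) = -30*r (L(r) = ((-3)**3 - 3)*r = (-27 - 3)*r = -30*r)
V(C, D) = 15 + 3*C (V(C, D) = (15 + C) + 2*C = 15 + 3*C)
V((38 + 39)/(-45 + 44), L(-8))/8271 = (15 + 3*((38 + 39)/(-45 + 44)))/8271 = (15 + 3*(77/(-1)))*(1/8271) = (15 + 3*(77*(-1)))*(1/8271) = (15 + 3*(-77))*(1/8271) = (15 - 231)*(1/8271) = -216*1/8271 = -24/919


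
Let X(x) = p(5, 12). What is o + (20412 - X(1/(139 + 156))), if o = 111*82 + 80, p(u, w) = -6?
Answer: 29600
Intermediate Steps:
X(x) = -6
o = 9182 (o = 9102 + 80 = 9182)
o + (20412 - X(1/(139 + 156))) = 9182 + (20412 - 1*(-6)) = 9182 + (20412 + 6) = 9182 + 20418 = 29600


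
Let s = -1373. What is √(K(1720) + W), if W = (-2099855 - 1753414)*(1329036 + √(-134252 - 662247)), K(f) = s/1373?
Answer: √(-5121133218685 - 3853269*I*√796499) ≈ 760.0 - 2.263e+6*I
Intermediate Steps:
K(f) = -1 (K(f) = -1373/1373 = -1373*1/1373 = -1)
W = -5121133218684 - 3853269*I*√796499 (W = -3853269*(1329036 + √(-796499)) = -3853269*(1329036 + I*√796499) = -5121133218684 - 3853269*I*√796499 ≈ -5.1211e+12 - 3.4389e+9*I)
√(K(1720) + W) = √(-1 + (-5121133218684 - 3853269*I*√796499)) = √(-5121133218685 - 3853269*I*√796499)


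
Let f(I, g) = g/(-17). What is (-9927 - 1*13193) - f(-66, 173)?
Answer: -392867/17 ≈ -23110.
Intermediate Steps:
f(I, g) = -g/17 (f(I, g) = g*(-1/17) = -g/17)
(-9927 - 1*13193) - f(-66, 173) = (-9927 - 1*13193) - (-1)*173/17 = (-9927 - 13193) - 1*(-173/17) = -23120 + 173/17 = -392867/17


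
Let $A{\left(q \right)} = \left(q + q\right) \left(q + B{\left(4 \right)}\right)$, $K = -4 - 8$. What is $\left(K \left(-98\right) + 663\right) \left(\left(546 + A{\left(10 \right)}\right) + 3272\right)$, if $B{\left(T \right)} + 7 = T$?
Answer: $7278762$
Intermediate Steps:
$K = -12$
$B{\left(T \right)} = -7 + T$
$A{\left(q \right)} = 2 q \left(-3 + q\right)$ ($A{\left(q \right)} = \left(q + q\right) \left(q + \left(-7 + 4\right)\right) = 2 q \left(q - 3\right) = 2 q \left(-3 + q\right)$)
$\left(K \left(-98\right) + 663\right) \left(\left(546 + A{\left(10 \right)}\right) + 3272\right) = \left(\left(-12\right) \left(-98\right) + 663\right) \left(\left(546 + 2 \cdot 10 \left(-3 + 10\right)\right) + 3272\right) = \left(1176 + 663\right) \left(\left(546 + 2 \cdot 10 \cdot 7\right) + 3272\right) = 1839 \left(\left(546 + 140\right) + 3272\right) = 1839 \left(686 + 3272\right) = 1839 \cdot 3958 = 7278762$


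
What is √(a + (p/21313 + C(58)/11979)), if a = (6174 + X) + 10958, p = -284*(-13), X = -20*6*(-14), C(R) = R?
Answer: √1126008064437930278/7736619 ≈ 137.16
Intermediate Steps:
X = 1680 (X = -120*(-14) = 1680)
p = 3692
a = 18812 (a = (6174 + 1680) + 10958 = 7854 + 10958 = 18812)
√(a + (p/21313 + C(58)/11979)) = √(18812 + (3692/21313 + 58/11979)) = √(18812 + 45462622/255308427) = √(4802907591346/255308427) = √1126008064437930278/7736619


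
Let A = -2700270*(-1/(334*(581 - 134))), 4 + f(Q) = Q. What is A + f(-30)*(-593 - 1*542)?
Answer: 960685015/24883 ≈ 38608.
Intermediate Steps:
f(Q) = -4 + Q
A = 450045/24883 (A = -2700270/((-334*447)) = -2700270/(-149298) = -2700270*(-1/149298) = 450045/24883 ≈ 18.086)
A + f(-30)*(-593 - 1*542) = 450045/24883 + (-4 - 30)*(-593 - 1*542) = 450045/24883 - 34*(-593 - 542) = 450045/24883 - 34*(-1135) = 450045/24883 + 38590 = 960685015/24883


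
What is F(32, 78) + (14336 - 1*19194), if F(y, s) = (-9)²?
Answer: -4777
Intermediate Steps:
F(y, s) = 81
F(32, 78) + (14336 - 1*19194) = 81 + (14336 - 1*19194) = 81 + (14336 - 19194) = 81 - 4858 = -4777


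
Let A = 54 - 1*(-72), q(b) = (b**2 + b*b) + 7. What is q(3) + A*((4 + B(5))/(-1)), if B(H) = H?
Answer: -1109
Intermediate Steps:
q(b) = 7 + 2*b**2 (q(b) = (b**2 + b**2) + 7 = 2*b**2 + 7 = 7 + 2*b**2)
A = 126 (A = 54 + 72 = 126)
q(3) + A*((4 + B(5))/(-1)) = (7 + 2*3**2) + 126*((4 + 5)/(-1)) = (7 + 2*9) + 126*(9*(-1)) = (7 + 18) + 126*(-9) = 25 - 1134 = -1109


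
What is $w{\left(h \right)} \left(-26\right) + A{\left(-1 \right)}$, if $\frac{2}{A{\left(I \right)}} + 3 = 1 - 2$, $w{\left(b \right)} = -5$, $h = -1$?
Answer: $\frac{259}{2} \approx 129.5$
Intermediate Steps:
$A{\left(I \right)} = - \frac{1}{2}$ ($A{\left(I \right)} = \frac{2}{-3 + \left(1 - 2\right)} = \frac{2}{-3 - 1} = \frac{2}{-4} = 2 \left(- \frac{1}{4}\right) = - \frac{1}{2}$)
$w{\left(h \right)} \left(-26\right) + A{\left(-1 \right)} = \left(-5\right) \left(-26\right) - \frac{1}{2} = 130 - \frac{1}{2} = \frac{259}{2}$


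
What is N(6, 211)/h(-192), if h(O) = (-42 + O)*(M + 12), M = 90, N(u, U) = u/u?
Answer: -1/23868 ≈ -4.1897e-5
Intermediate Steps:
N(u, U) = 1
h(O) = -4284 + 102*O (h(O) = (-42 + O)*(90 + 12) = (-42 + O)*102 = -4284 + 102*O)
N(6, 211)/h(-192) = 1/(-4284 + 102*(-192)) = 1/(-4284 - 19584) = 1/(-23868) = 1*(-1/23868) = -1/23868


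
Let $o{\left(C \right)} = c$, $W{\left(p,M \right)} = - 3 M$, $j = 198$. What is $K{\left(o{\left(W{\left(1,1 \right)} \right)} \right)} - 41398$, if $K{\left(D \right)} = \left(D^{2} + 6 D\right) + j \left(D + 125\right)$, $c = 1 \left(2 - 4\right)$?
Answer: $-17052$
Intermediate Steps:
$c = -2$ ($c = 1 \left(-2\right) = -2$)
$o{\left(C \right)} = -2$
$K{\left(D \right)} = 24750 + D^{2} + 204 D$ ($K{\left(D \right)} = \left(D^{2} + 6 D\right) + 198 \left(D + 125\right) = \left(D^{2} + 6 D\right) + 198 \left(125 + D\right) = \left(D^{2} + 6 D\right) + \left(24750 + 198 D\right) = 24750 + D^{2} + 204 D$)
$K{\left(o{\left(W{\left(1,1 \right)} \right)} \right)} - 41398 = \left(24750 + \left(-2\right)^{2} + 204 \left(-2\right)\right) - 41398 = \left(24750 + 4 - 408\right) - 41398 = 24346 - 41398 = -17052$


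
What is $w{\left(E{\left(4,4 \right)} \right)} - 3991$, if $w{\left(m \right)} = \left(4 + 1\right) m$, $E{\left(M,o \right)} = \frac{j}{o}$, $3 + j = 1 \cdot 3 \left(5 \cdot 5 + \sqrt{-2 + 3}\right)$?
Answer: $- \frac{15589}{4} \approx -3897.3$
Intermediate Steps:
$j = 75$ ($j = -3 + 1 \cdot 3 \left(5 \cdot 5 + \sqrt{-2 + 3}\right) = -3 + 3 \left(25 + \sqrt{1}\right) = -3 + 3 \left(25 + 1\right) = -3 + 3 \cdot 26 = -3 + 78 = 75$)
$E{\left(M,o \right)} = \frac{75}{o}$
$w{\left(m \right)} = 5 m$
$w{\left(E{\left(4,4 \right)} \right)} - 3991 = 5 \cdot \frac{75}{4} - 3991 = \frac{375}{4} - 3991 = - \frac{15589}{4}$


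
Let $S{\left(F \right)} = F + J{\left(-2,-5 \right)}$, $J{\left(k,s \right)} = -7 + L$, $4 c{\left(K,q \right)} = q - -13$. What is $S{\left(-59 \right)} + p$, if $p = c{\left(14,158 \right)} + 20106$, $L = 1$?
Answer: $\frac{80335}{4} \approx 20084.0$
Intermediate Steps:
$c{\left(K,q \right)} = \frac{13}{4} + \frac{q}{4}$ ($c{\left(K,q \right)} = \frac{q - -13}{4} = \frac{q + 13}{4} = \frac{13 + q}{4} = \frac{13}{4} + \frac{q}{4}$)
$J{\left(k,s \right)} = -6$ ($J{\left(k,s \right)} = -7 + 1 = -6$)
$S{\left(F \right)} = -6 + F$ ($S{\left(F \right)} = F - 6 = -6 + F$)
$p = \frac{80595}{4}$ ($p = \left(\frac{13}{4} + \frac{1}{4} \cdot 158\right) + 20106 = \left(\frac{13}{4} + \frac{79}{2}\right) + 20106 = \frac{171}{4} + 20106 = \frac{80595}{4} \approx 20149.0$)
$S{\left(-59 \right)} + p = \left(-6 - 59\right) + \frac{80595}{4} = -65 + \frac{80595}{4} = \frac{80335}{4}$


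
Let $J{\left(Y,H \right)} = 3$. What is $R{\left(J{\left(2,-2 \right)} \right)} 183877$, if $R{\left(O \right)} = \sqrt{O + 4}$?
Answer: $183877 \sqrt{7} \approx 4.8649 \cdot 10^{5}$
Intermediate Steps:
$R{\left(O \right)} = \sqrt{4 + O}$
$R{\left(J{\left(2,-2 \right)} \right)} 183877 = \sqrt{4 + 3} \cdot 183877 = \sqrt{7} \cdot 183877 = 183877 \sqrt{7}$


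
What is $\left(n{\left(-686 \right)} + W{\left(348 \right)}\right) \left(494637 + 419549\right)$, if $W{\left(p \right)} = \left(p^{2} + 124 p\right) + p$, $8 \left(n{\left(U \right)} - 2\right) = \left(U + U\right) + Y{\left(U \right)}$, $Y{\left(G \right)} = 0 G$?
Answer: $150323717817$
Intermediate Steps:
$Y{\left(G \right)} = 0$
$n{\left(U \right)} = 2 + \frac{U}{4}$ ($n{\left(U \right)} = 2 + \frac{\left(U + U\right) + 0}{8} = 2 + \frac{2 U + 0}{8} = 2 + \frac{2 U}{8} = 2 + \frac{U}{4}$)
$W{\left(p \right)} = p^{2} + 125 p$
$\left(n{\left(-686 \right)} + W{\left(348 \right)}\right) \left(494637 + 419549\right) = \left(\left(2 + \frac{1}{4} \left(-686\right)\right) + 348 \left(125 + 348\right)\right) \left(494637 + 419549\right) = \left(\left(2 - \frac{343}{2}\right) + 348 \cdot 473\right) 914186 = \left(- \frac{339}{2} + 164604\right) 914186 = \frac{328869}{2} \cdot 914186 = 150323717817$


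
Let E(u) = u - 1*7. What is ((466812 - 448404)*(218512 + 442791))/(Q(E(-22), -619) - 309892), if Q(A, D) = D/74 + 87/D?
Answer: -185869535057648/4731767517 ≈ -39281.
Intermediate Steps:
E(u) = -7 + u (E(u) = u - 7 = -7 + u)
Q(A, D) = 87/D + D/74 (Q(A, D) = D*(1/74) + 87/D = D/74 + 87/D = 87/D + D/74)
((466812 - 448404)*(218512 + 442791))/(Q(E(-22), -619) - 309892) = ((466812 - 448404)*(218512 + 442791))/((87/(-619) + (1/74)*(-619)) - 309892) = (18408*661303)/((87*(-1/619) - 619/74) - 309892) = 12173265624/((-87/619 - 619/74) - 309892) = 12173265624/(-389599/45806 - 309892) = 12173265624/(-14195302551/45806) = 12173265624*(-45806/14195302551) = -185869535057648/4731767517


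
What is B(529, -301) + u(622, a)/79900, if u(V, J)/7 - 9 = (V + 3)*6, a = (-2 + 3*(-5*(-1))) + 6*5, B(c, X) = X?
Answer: -24023587/79900 ≈ -300.67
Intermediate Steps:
a = 43 (a = (-2 + 3*5) + 30 = (-2 + 15) + 30 = 13 + 30 = 43)
u(V, J) = 189 + 42*V (u(V, J) = 63 + 7*((V + 3)*6) = 63 + 7*((3 + V)*6) = 63 + 7*(18 + 6*V) = 63 + (126 + 42*V) = 189 + 42*V)
B(529, -301) + u(622, a)/79900 = -301 + (189 + 42*622)/79900 = -301 + (189 + 26124)*(1/79900) = -301 + 26313*(1/79900) = -301 + 26313/79900 = -24023587/79900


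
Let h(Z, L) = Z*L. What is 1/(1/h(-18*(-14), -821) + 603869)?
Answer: 206892/124935665147 ≈ 1.6560e-6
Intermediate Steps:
h(Z, L) = L*Z
1/(1/h(-18*(-14), -821) + 603869) = 1/(1/(-(-14778)*(-14)) + 603869) = 1/(1/(-821*252) + 603869) = 1/(1/(-206892) + 603869) = 1/(-1/206892 + 603869) = 1/(124935665147/206892) = 206892/124935665147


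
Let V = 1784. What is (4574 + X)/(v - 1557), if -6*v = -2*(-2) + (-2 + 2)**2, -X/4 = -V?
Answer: -35130/4673 ≈ -7.5177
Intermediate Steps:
X = 7136 (X = -(-4)*1784 = -4*(-1784) = 7136)
v = -2/3 (v = -(-2*(-2) + (-2 + 2)**2)/6 = -(4 + 0**2)/6 = -(4 + 0)/6 = -1/6*4 = -2/3 ≈ -0.66667)
(4574 + X)/(v - 1557) = (4574 + 7136)/(-2/3 - 1557) = 11710/(-4673/3) = 11710*(-3/4673) = -35130/4673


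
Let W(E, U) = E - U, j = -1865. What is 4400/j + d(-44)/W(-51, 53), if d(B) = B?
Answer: -18777/9698 ≈ -1.9362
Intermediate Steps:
4400/j + d(-44)/W(-51, 53) = 4400/(-1865) - 44/(-51 - 1*53) = 4400*(-1/1865) - 44/(-51 - 53) = -880/373 - 44/(-104) = -880/373 - 44*(-1/104) = -880/373 + 11/26 = -18777/9698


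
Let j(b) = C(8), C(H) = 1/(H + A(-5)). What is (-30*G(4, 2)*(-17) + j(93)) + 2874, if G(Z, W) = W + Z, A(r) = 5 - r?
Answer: 106813/18 ≈ 5934.1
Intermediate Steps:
C(H) = 1/(10 + H) (C(H) = 1/(H + (5 - 1*(-5))) = 1/(H + (5 + 5)) = 1/(H + 10) = 1/(10 + H))
j(b) = 1/18 (j(b) = 1/(10 + 8) = 1/18)
(-30*G(4, 2)*(-17) + j(93)) + 2874 = (-30*(2 + 4)*(-17) + 1/18) + 2874 = (-30*6*(-17) + 1/18) + 2874 = (-180*(-17) + 1/18) + 2874 = (3060 + 1/18) + 2874 = 55081/18 + 2874 = 106813/18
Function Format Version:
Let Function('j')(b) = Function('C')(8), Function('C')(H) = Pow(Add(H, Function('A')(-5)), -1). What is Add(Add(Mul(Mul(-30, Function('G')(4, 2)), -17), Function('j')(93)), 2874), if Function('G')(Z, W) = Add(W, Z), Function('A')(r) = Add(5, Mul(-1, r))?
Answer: Rational(106813, 18) ≈ 5934.1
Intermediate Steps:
Function('C')(H) = Pow(Add(10, H), -1) (Function('C')(H) = Pow(Add(H, Add(5, Mul(-1, -5))), -1) = Pow(Add(H, Add(5, 5)), -1) = Pow(Add(H, 10), -1) = Pow(Add(10, H), -1))
Function('j')(b) = Rational(1, 18) (Function('j')(b) = Pow(Add(10, 8), -1) = Pow(18, -1) = Rational(1, 18))
Add(Add(Mul(Mul(-30, Function('G')(4, 2)), -17), Function('j')(93)), 2874) = Add(Add(Mul(Mul(-30, Add(2, 4)), -17), Rational(1, 18)), 2874) = Add(Add(Mul(Mul(-30, 6), -17), Rational(1, 18)), 2874) = Add(Add(Mul(-180, -17), Rational(1, 18)), 2874) = Add(Add(3060, Rational(1, 18)), 2874) = Add(Rational(55081, 18), 2874) = Rational(106813, 18)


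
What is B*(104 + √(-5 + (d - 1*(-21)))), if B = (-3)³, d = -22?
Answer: -2808 - 27*I*√6 ≈ -2808.0 - 66.136*I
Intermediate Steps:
B = -27
B*(104 + √(-5 + (d - 1*(-21)))) = -27*(104 + √(-5 + (-22 - 1*(-21)))) = -27*(104 + √(-5 + (-22 + 21))) = -27*(104 + √(-5 - 1)) = -27*(104 + √(-6)) = -27*(104 + I*√6) = -2808 - 27*I*√6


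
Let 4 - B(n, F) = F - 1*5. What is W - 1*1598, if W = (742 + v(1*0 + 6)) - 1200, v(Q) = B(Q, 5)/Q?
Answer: -6166/3 ≈ -2055.3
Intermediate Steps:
B(n, F) = 9 - F (B(n, F) = 4 - (F - 1*5) = 4 - (F - 5) = 4 - (-5 + F) = 4 + (5 - F) = 9 - F)
v(Q) = 4/Q (v(Q) = (9 - 1*5)/Q = (9 - 5)/Q = 4/Q)
W = -1372/3 (W = (742 + 4/(1*0 + 6)) - 1200 = (742 + 4/(0 + 6)) - 1200 = (742 + 4/6) - 1200 = (742 + 4*(⅙)) - 1200 = (742 + ⅔) - 1200 = 2228/3 - 1200 = -1372/3 ≈ -457.33)
W - 1*1598 = -1372/3 - 1*1598 = -1372/3 - 1598 = -6166/3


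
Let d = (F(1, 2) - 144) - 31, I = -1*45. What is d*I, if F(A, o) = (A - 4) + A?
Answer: 7965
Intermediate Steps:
I = -45
F(A, o) = -4 + 2*A (F(A, o) = (-4 + A) + A = -4 + 2*A)
d = -177 (d = ((-4 + 2*1) - 144) - 31 = ((-4 + 2) - 144) - 31 = (-2 - 144) - 31 = -146 - 31 = -177)
d*I = -177*(-45) = 7965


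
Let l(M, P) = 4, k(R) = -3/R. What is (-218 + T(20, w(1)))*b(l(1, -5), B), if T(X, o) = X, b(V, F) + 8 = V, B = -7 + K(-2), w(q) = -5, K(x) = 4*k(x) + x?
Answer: 792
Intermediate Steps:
K(x) = x - 12/x (K(x) = 4*(-3/x) + x = -12/x + x = x - 12/x)
B = -3 (B = -7 + (-2 - 12/(-2)) = -7 + (-2 - 12*(-½)) = -7 + (-2 + 6) = -7 + 4 = -3)
b(V, F) = -8 + V
(-218 + T(20, w(1)))*b(l(1, -5), B) = (-218 + 20)*(-8 + 4) = -198*(-4) = 792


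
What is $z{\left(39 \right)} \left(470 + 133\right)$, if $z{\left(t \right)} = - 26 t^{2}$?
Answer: $-23846238$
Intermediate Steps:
$z{\left(39 \right)} \left(470 + 133\right) = - 26 \cdot 39^{2} \left(470 + 133\right) = \left(-26\right) 1521 \cdot 603 = \left(-39546\right) 603 = -23846238$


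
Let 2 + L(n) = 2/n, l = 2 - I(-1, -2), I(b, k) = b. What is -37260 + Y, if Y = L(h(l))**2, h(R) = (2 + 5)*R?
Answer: -16430060/441 ≈ -37256.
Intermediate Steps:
l = 3 (l = 2 - 1*(-1) = 2 + 1 = 3)
h(R) = 7*R
L(n) = -2 + 2/n
Y = 1600/441 (Y = (-2 + 2/((7*3)))**2 = (-2 + 2/21)**2 = (-40/21)**2 = 1600/441 ≈ 3.6281)
-37260 + Y = -37260 + 1600/441 = -16430060/441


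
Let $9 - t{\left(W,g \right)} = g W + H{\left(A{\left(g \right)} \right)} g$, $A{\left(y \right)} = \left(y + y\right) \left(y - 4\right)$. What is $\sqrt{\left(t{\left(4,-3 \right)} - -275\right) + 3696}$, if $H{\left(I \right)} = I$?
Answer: $\sqrt{4118} \approx 64.172$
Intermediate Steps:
$A{\left(y \right)} = 2 y \left(-4 + y\right)$
$t{\left(W,g \right)} = 9 - W g - 2 g^{2} \left(-4 + g\right)$ ($t{\left(W,g \right)} = 9 - \left(g W + 2 g \left(-4 + g\right) g\right) = 9 - \left(W g + 2 g^{2} \left(-4 + g\right)\right) = 9 - W g - 2 g^{2} \left(-4 + g\right)$)
$\sqrt{\left(t{\left(4,-3 \right)} - -275\right) + 3696} = \sqrt{\left(\left(9 - 4 \left(-3\right) + 2 \left(-3\right)^{2} \left(4 - -3\right)\right) - -275\right) + 3696} = \sqrt{\left(\left(9 + 12 + 2 \cdot 9 \left(4 + 3\right)\right) + 275\right) + 3696} = \sqrt{\left(\left(9 + 12 + 2 \cdot 9 \cdot 7\right) + 275\right) + 3696} = \sqrt{\left(\left(9 + 12 + 126\right) + 275\right) + 3696} = \sqrt{\left(147 + 275\right) + 3696} = \sqrt{422 + 3696} = \sqrt{4118}$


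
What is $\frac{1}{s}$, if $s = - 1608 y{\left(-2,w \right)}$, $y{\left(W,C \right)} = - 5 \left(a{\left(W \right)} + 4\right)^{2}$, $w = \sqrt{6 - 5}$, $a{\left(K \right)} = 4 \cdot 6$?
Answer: $\frac{1}{6303360} \approx 1.5865 \cdot 10^{-7}$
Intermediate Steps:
$a{\left(K \right)} = 24$
$w = 1$ ($w = \sqrt{1} = 1$)
$y{\left(W,C \right)} = -3920$ ($y{\left(W,C \right)} = - 5 \left(24 + 4\right)^{2} = - 5 \cdot 28^{2} = \left(-5\right) 784 = -3920$)
$s = 6303360$ ($s = \left(-1608\right) \left(-3920\right) = 6303360$)
$\frac{1}{s} = \frac{1}{6303360}$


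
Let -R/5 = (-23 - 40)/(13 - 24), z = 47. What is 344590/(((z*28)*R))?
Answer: -379049/41454 ≈ -9.1438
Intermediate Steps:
R = -315/11 (R = -5*(-23 - 40)/(13 - 24) = -(-315)/(-11) = -(-315)*(-1)/11 = -5*63/11 = -315/11 ≈ -28.636)
344590/(((z*28)*R)) = 344590/(((47*28)*(-315/11))) = 344590/((1316*(-315/11))) = 344590/(-414540/11) = 344590*(-11/414540) = -379049/41454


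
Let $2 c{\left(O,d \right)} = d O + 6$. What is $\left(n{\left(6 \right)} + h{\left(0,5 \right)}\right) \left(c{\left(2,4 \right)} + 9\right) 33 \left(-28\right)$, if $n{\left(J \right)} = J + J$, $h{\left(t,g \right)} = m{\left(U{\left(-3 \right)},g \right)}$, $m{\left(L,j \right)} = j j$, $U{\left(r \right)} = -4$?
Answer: $-547008$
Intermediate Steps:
$m{\left(L,j \right)} = j^{2}$
$c{\left(O,d \right)} = 3 + \frac{O d}{2}$ ($c{\left(O,d \right)} = \frac{d O + 6}{2} = \frac{O d + 6}{2} = \frac{6 + O d}{2} = 3 + \frac{O d}{2}$)
$h{\left(t,g \right)} = g^{2}$
$n{\left(J \right)} = 2 J$
$\left(n{\left(6 \right)} + h{\left(0,5 \right)}\right) \left(c{\left(2,4 \right)} + 9\right) 33 \left(-28\right) = \left(2 \cdot 6 + 5^{2}\right) \left(\left(3 + \frac{1}{2} \cdot 2 \cdot 4\right) + 9\right) 33 \left(-28\right) = \left(12 + 25\right) \left(\left(3 + 4\right) + 9\right) 33 \left(-28\right) = 37 \left(7 + 9\right) 33 \left(-28\right) = 37 \cdot 16 \cdot 33 \left(-28\right) = 592 \cdot 33 \left(-28\right) = 19536 \left(-28\right) = -547008$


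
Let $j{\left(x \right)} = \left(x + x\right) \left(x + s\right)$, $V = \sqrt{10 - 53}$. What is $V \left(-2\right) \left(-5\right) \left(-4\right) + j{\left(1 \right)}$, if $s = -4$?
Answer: $-6 - 40 i \sqrt{43} \approx -6.0 - 262.3 i$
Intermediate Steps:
$V = i \sqrt{43}$ ($V = \sqrt{-43} = i \sqrt{43} \approx 6.5574 i$)
$j{\left(x \right)} = 2 x \left(-4 + x\right)$ ($j{\left(x \right)} = \left(x + x\right) \left(x - 4\right) = 2 x \left(-4 + x\right)$)
$V \left(-2\right) \left(-5\right) \left(-4\right) + j{\left(1 \right)} = i \sqrt{43} \left(-2\right) \left(-5\right) \left(-4\right) + 2 \cdot 1 \left(-4 + 1\right) = i \sqrt{43} \cdot 10 \left(-4\right) + 2 \cdot 1 \left(-3\right) = i \sqrt{43} \left(-40\right) - 6 = - 40 i \sqrt{43} - 6 = -6 - 40 i \sqrt{43}$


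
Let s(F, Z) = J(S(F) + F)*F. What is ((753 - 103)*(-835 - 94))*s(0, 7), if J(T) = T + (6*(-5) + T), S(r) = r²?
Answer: 0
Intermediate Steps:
J(T) = -30 + 2*T (J(T) = T + (-30 + T) = -30 + 2*T)
s(F, Z) = F*(-30 + 2*F + 2*F²) (s(F, Z) = (-30 + 2*(F² + F))*F = (-30 + 2*(F + F²))*F = (-30 + (2*F + 2*F²))*F = (-30 + 2*F + 2*F²)*F = F*(-30 + 2*F + 2*F²))
((753 - 103)*(-835 - 94))*s(0, 7) = ((753 - 103)*(-835 - 94))*(2*0*(-15 + 0 + 0²)) = (650*(-929))*(2*0*(-15 + 0 + 0)) = -1207700*0*(-15) = -603850*0 = 0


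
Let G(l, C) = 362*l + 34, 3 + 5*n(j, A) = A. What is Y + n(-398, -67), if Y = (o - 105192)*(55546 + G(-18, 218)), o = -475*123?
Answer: -8027704502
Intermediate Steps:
n(j, A) = -⅗ + A/5
G(l, C) = 34 + 362*l
o = -58425
Y = -8027704488 (Y = (-58425 - 105192)*(55546 + (34 + 362*(-18))) = -163617*(55546 + (34 - 6516)) = -163617*(55546 - 6482) = -163617*49064 = -8027704488)
Y + n(-398, -67) = -8027704488 + (-⅗ + (⅕)*(-67)) = -8027704488 + (-⅗ - 67/5) = -8027704488 - 14 = -8027704502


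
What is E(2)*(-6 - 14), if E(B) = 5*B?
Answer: -200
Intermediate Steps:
E(2)*(-6 - 14) = (5*2)*(-6 - 14) = 10*(-20) = -200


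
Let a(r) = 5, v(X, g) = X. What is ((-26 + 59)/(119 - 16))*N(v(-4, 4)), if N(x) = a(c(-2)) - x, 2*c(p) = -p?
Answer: 297/103 ≈ 2.8835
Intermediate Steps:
c(p) = -p/2 (c(p) = (-p)/2 = -p/2)
N(x) = 5 - x
((-26 + 59)/(119 - 16))*N(v(-4, 4)) = ((-26 + 59)/(119 - 16))*(5 - 1*(-4)) = (33/103)*(5 + 4) = (33*(1/103))*9 = (33/103)*9 = 297/103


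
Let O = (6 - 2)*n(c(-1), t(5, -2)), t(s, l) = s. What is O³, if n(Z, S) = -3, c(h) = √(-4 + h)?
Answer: -1728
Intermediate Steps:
O = -12 (O = (6 - 2)*(-3) = 4*(-3) = -12)
O³ = (-12)³ = -1728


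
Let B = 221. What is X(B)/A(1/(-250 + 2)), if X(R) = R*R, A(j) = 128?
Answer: 48841/128 ≈ 381.57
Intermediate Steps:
X(R) = R**2
X(B)/A(1/(-250 + 2)) = 221**2/128 = 48841*(1/128) = 48841/128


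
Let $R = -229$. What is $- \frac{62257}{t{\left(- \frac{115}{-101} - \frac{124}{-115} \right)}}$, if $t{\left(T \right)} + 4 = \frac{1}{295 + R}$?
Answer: $\frac{4108962}{263} \approx 15623.0$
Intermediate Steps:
$t{\left(T \right)} = - \frac{263}{66}$ ($t{\left(T \right)} = -4 + \frac{1}{295 - 229} = -4 + \frac{1}{66} = - \frac{263}{66}$)
$- \frac{62257}{t{\left(- \frac{115}{-101} - \frac{124}{-115} \right)}} = - \frac{62257}{- \frac{263}{66}} = \left(-62257\right) \left(- \frac{66}{263}\right) = \frac{4108962}{263}$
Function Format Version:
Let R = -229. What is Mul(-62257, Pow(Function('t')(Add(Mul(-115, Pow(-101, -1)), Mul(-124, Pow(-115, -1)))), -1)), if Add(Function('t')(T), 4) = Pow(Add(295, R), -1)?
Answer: Rational(4108962, 263) ≈ 15623.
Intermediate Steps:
Function('t')(T) = Rational(-263, 66) (Function('t')(T) = Add(-4, Pow(Add(295, -229), -1)) = Add(-4, Pow(66, -1)) = Add(-4, Rational(1, 66)) = Rational(-263, 66))
Mul(-62257, Pow(Function('t')(Add(Mul(-115, Pow(-101, -1)), Mul(-124, Pow(-115, -1)))), -1)) = Mul(-62257, Pow(Rational(-263, 66), -1)) = Mul(-62257, Rational(-66, 263)) = Rational(4108962, 263)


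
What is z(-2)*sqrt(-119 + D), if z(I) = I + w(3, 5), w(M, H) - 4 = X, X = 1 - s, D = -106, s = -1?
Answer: 60*I ≈ 60.0*I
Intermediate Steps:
X = 2 (X = 1 - 1*(-1) = 1 + 1 = 2)
w(M, H) = 6 (w(M, H) = 4 + 2 = 6)
z(I) = 6 + I (z(I) = I + 6 = 6 + I)
z(-2)*sqrt(-119 + D) = (6 - 2)*sqrt(-119 - 106) = 4*sqrt(-225) = 4*(15*I) = 60*I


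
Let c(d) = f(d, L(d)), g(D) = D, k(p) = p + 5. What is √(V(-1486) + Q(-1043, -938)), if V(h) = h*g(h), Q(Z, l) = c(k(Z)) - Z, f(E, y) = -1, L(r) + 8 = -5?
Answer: √2209238 ≈ 1486.3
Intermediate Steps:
L(r) = -13 (L(r) = -8 - 5 = -13)
k(p) = 5 + p
c(d) = -1
Q(Z, l) = -1 - Z
V(h) = h² (V(h) = h*h = h²)
√(V(-1486) + Q(-1043, -938)) = √((-1486)² + (-1 - 1*(-1043))) = √(2208196 + (-1 + 1043)) = √(2208196 + 1042) = √2209238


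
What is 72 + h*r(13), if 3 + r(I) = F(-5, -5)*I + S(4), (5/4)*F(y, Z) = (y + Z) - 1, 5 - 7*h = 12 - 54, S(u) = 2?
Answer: -24599/35 ≈ -702.83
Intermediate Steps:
h = 47/7 (h = 5/7 - (12 - 54)/7 = 5/7 - ⅐*(-42) = 5/7 + 6 = 47/7 ≈ 6.7143)
F(y, Z) = -⅘ + 4*Z/5 + 4*y/5 (F(y, Z) = 4*((y + Z) - 1)/5 = 4*((Z + y) - 1)/5 = 4*(-1 + Z + y)/5 = -⅘ + 4*Z/5 + 4*y/5)
r(I) = -1 - 44*I/5 (r(I) = -3 + ((-⅘ + (⅘)*(-5) + (⅘)*(-5))*I + 2) = -3 + ((-⅘ - 4 - 4)*I + 2) = -3 + (-44*I/5 + 2) = -3 + (2 - 44*I/5) = -1 - 44*I/5)
72 + h*r(13) = 72 + 47*(-1 - 44/5*13)/7 = 72 + 47*(-1 - 572/5)/7 = 72 + (47/7)*(-577/5) = 72 - 27119/35 = -24599/35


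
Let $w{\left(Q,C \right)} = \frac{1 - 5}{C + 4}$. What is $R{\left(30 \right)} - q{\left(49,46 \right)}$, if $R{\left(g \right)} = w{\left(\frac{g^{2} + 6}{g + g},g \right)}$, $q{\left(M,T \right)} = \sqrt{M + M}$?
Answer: $- \frac{2}{17} - 7 \sqrt{2} \approx -10.017$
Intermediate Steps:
$q{\left(M,T \right)} = \sqrt{2} \sqrt{M}$ ($q{\left(M,T \right)} = \sqrt{2 M} = \sqrt{2} \sqrt{M}$)
$w{\left(Q,C \right)} = - \frac{4}{4 + C}$
$R{\left(g \right)} = - \frac{4}{4 + g}$
$R{\left(30 \right)} - q{\left(49,46 \right)} = - \frac{4}{4 + 30} - \sqrt{2} \sqrt{49} = - \frac{4}{34} - \sqrt{2} \cdot 7 = \left(-4\right) \frac{1}{34} - 7 \sqrt{2} = - \frac{2}{17} - 7 \sqrt{2}$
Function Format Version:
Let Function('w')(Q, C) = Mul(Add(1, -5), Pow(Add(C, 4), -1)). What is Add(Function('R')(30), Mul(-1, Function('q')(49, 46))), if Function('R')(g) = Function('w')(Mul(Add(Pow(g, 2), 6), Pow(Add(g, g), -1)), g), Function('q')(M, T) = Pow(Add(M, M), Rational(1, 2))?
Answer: Add(Rational(-2, 17), Mul(-7, Pow(2, Rational(1, 2)))) ≈ -10.017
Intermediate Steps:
Function('q')(M, T) = Mul(Pow(2, Rational(1, 2)), Pow(M, Rational(1, 2))) (Function('q')(M, T) = Pow(Mul(2, M), Rational(1, 2)) = Mul(Pow(2, Rational(1, 2)), Pow(M, Rational(1, 2))))
Function('w')(Q, C) = Mul(-4, Pow(Add(4, C), -1))
Function('R')(g) = Mul(-4, Pow(Add(4, g), -1))
Add(Function('R')(30), Mul(-1, Function('q')(49, 46))) = Add(Mul(-4, Pow(Add(4, 30), -1)), Mul(-1, Mul(Pow(2, Rational(1, 2)), Pow(49, Rational(1, 2))))) = Add(Mul(-4, Pow(34, -1)), Mul(-1, Mul(Pow(2, Rational(1, 2)), 7))) = Add(Mul(-4, Rational(1, 34)), Mul(-1, Mul(7, Pow(2, Rational(1, 2))))) = Add(Rational(-2, 17), Mul(-7, Pow(2, Rational(1, 2))))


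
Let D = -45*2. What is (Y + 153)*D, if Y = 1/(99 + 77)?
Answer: -1211805/88 ≈ -13771.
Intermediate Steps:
D = -90
Y = 1/176 ≈ 0.0056818
(Y + 153)*D = (1/176 + 153)*(-90) = (26929/176)*(-90) = -1211805/88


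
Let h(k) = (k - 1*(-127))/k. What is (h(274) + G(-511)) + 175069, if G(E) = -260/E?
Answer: 24512387117/140014 ≈ 1.7507e+5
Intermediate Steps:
h(k) = (127 + k)/k (h(k) = (k + 127)/k = (127 + k)/k)
(h(274) + G(-511)) + 175069 = ((127 + 274)/274 - 260/(-511)) + 175069 = ((1/274)*401 - 260*(-1/511)) + 175069 = (401/274 + 260/511) + 175069 = 276151/140014 + 175069 = 24512387117/140014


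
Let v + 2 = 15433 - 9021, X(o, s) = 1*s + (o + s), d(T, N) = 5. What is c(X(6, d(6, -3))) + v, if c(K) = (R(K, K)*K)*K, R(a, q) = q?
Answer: 10506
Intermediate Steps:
X(o, s) = o + 2*s (X(o, s) = s + (o + s) = o + 2*s)
c(K) = K³ (c(K) = (K*K)*K = K²*K = K³)
v = 6410 (v = -2 + (15433 - 9021) = -2 + 6412 = 6410)
c(X(6, d(6, -3))) + v = (6 + 2*5)³ + 6410 = (6 + 10)³ + 6410 = 16³ + 6410 = 4096 + 6410 = 10506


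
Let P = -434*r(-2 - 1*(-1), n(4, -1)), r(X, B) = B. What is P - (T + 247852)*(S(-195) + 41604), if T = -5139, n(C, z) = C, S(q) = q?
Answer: -10050504353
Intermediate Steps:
P = -1736 (P = -434*4 = -1736)
P - (T + 247852)*(S(-195) + 41604) = -1736 - (-5139 + 247852)*(-195 + 41604) = -1736 - 242713*41409 = -1736 - 1*10050502617 = -1736 - 10050502617 = -10050504353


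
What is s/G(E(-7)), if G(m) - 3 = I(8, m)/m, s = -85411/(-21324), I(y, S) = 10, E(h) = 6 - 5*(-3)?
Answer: 597877/518884 ≈ 1.1522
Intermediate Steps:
E(h) = 21 (E(h) = 6 + 15 = 21)
s = 85411/21324 (s = -85411*(-1/21324) = 85411/21324 ≈ 4.0054)
G(m) = 3 + 10/m
s/G(E(-7)) = 85411/(21324*(3 + 10/21)) = 85411/(21324*(73/21)) = (85411/21324)*(21/73) = 597877/518884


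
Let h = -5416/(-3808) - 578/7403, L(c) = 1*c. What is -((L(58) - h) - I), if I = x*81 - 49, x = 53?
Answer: 14755480711/3523828 ≈ 4187.3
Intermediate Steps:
L(c) = c
h = 4736703/3523828 (h = -5416*(-1/3808) - 578*1/7403 = 677/476 - 578/7403 = 4736703/3523828 ≈ 1.3442)
I = 4244 (I = 53*81 - 49 = 4293 - 49 = 4244)
-((L(58) - h) - I) = -((58 - 1*4736703/3523828) - 1*4244) = -((58 - 4736703/3523828) - 4244) = -(199645321/3523828 - 4244) = -1*(-14755480711/3523828) = 14755480711/3523828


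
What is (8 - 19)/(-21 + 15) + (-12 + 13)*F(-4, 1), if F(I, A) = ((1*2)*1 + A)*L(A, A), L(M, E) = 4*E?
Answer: 83/6 ≈ 13.833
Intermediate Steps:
F(I, A) = 4*A*(2 + A) (F(I, A) = ((1*2)*1 + A)*(4*A) = (2*1 + A)*(4*A) = (2 + A)*(4*A) = 4*A*(2 + A))
(8 - 19)/(-21 + 15) + (-12 + 13)*F(-4, 1) = (8 - 19)/(-21 + 15) + (-12 + 13)*(4*1*(2 + 1)) = -11/(-6) + 1*(4*1*3) = -11*(-1/6) + 1*12 = 11/6 + 12 = 83/6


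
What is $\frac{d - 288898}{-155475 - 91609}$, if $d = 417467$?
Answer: $- \frac{128569}{247084} \approx -0.52035$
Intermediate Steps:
$\frac{d - 288898}{-155475 - 91609} = \frac{417467 - 288898}{-155475 - 91609} = \frac{128569}{-247084} = 128569 \left(- \frac{1}{247084}\right) = - \frac{128569}{247084}$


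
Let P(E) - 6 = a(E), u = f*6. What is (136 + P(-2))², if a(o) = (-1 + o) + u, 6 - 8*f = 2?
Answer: 20164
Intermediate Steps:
f = ½ (f = ¾ - ⅛*2 = ¾ - ¼ = ½ ≈ 0.50000)
u = 3 (u = (½)*6 = 3)
a(o) = 2 + o (a(o) = (-1 + o) + 3 = 2 + o)
P(E) = 8 + E (P(E) = 6 + (2 + E) = 8 + E)
(136 + P(-2))² = (136 + (8 - 2))² = (136 + 6)² = 142² = 20164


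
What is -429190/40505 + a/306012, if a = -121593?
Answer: -9084160983/826334404 ≈ -10.993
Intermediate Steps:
-429190/40505 + a/306012 = -429190/40505 - 121593/306012 = -429190*1/40505 - 121593*1/306012 = -85838/8101 - 40531/102004 = -9084160983/826334404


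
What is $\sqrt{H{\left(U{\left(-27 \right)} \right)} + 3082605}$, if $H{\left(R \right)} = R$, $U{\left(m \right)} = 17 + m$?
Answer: $\sqrt{3082595} \approx 1755.7$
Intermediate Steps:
$\sqrt{H{\left(U{\left(-27 \right)} \right)} + 3082605} = \sqrt{\left(17 - 27\right) + 3082605} = \sqrt{-10 + 3082605} = \sqrt{3082595}$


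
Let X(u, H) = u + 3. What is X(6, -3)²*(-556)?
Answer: -45036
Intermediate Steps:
X(u, H) = 3 + u
X(6, -3)²*(-556) = (3 + 6)²*(-556) = 9²*(-556) = 81*(-556) = -45036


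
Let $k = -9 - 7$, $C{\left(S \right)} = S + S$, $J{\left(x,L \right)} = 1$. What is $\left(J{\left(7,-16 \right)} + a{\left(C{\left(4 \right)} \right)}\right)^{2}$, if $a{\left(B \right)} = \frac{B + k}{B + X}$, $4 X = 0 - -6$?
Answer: $\frac{9}{361} \approx 0.024931$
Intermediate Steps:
$X = \frac{3}{2}$ ($X = \frac{0 - -6}{4} = \frac{0 + 6}{4} = \frac{1}{4} \cdot 6 = \frac{3}{2} \approx 1.5$)
$C{\left(S \right)} = 2 S$
$k = -16$
$a{\left(B \right)} = \frac{-16 + B}{\frac{3}{2} + B}$ ($a{\left(B \right)} = \frac{B - 16}{B + \frac{3}{2}} = \frac{-16 + B}{\frac{3}{2} + B}$)
$\left(J{\left(7,-16 \right)} + a{\left(C{\left(4 \right)} \right)}\right)^{2} = \left(1 + \frac{2 \left(-16 + 2 \cdot 4\right)}{3 + 2 \cdot 2 \cdot 4}\right)^{2} = \left(1 + \frac{2 \left(-16 + 8\right)}{3 + 2 \cdot 8}\right)^{2} = \left(1 + 2 \frac{1}{3 + 16} \left(-8\right)\right)^{2} = \left(1 + 2 \cdot \frac{1}{19} \left(-8\right)\right)^{2} = \left(1 - \frac{16}{19}\right)^{2} = \left(\frac{3}{19}\right)^{2} = \frac{9}{361}$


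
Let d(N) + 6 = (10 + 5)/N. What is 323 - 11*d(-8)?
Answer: 3277/8 ≈ 409.63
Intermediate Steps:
d(N) = -6 + 15/N (d(N) = -6 + (10 + 5)/N = -6 + 15/N)
323 - 11*d(-8) = 323 - 11*(-6 + 15/(-8)) = 323 - 11*(-6 + 15*(-⅛)) = 323 - 11*(-6 - 15/8) = 323 - 11*(-63/8) = 323 + 693/8 = 3277/8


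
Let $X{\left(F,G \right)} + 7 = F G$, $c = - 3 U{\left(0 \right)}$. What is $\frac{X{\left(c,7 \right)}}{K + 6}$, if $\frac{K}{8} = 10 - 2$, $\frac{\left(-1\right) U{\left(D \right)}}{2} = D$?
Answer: $- \frac{1}{10} \approx -0.1$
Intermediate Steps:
$U{\left(D \right)} = - 2 D$
$c = 0$ ($c = - 3 \left(\left(-2\right) 0\right) = \left(-3\right) 0 = 0$)
$K = 64$ ($K = 8 \left(10 - 2\right) = 8 \cdot 8 = 64$)
$X{\left(F,G \right)} = -7 + F G$
$\frac{X{\left(c,7 \right)}}{K + 6} = \frac{-7 + 0 \cdot 7}{64 + 6} = \frac{-7 + 0}{70} = \frac{1}{70} \left(-7\right) = - \frac{1}{10}$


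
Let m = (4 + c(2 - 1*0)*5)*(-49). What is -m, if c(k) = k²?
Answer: 1176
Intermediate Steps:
m = -1176 (m = (4 + (2 - 1*0)²*5)*(-49) = (4 + (2 + 0)²*5)*(-49) = (4 + 2²*5)*(-49) = (4 + 4*5)*(-49) = (4 + 20)*(-49) = 24*(-49) = -1176)
-m = -1*(-1176) = 1176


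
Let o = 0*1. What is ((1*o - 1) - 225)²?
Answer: 51076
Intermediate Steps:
o = 0
((1*o - 1) - 225)² = ((1*0 - 1) - 225)² = ((0 - 1) - 225)² = (-1 - 225)² = (-226)² = 51076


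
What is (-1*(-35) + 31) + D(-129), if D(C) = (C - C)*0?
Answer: 66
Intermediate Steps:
D(C) = 0 (D(C) = 0*0 = 0)
(-1*(-35) + 31) + D(-129) = (-1*(-35) + 31) + 0 = (35 + 31) + 0 = 66 + 0 = 66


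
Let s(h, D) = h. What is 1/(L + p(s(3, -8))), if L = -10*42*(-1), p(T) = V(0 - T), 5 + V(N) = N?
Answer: 1/412 ≈ 0.0024272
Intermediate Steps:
V(N) = -5 + N
p(T) = -5 - T (p(T) = -5 + (0 - T) = -5 - T)
L = 420 (L = -420*(-1) = 420)
1/(L + p(s(3, -8))) = 1/(420 + (-5 - 1*3)) = 1/(420 + (-5 - 3)) = 1/(420 - 8) = 1/412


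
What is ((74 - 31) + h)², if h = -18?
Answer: 625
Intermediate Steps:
((74 - 31) + h)² = ((74 - 31) - 18)² = (43 - 18)² = 25² = 625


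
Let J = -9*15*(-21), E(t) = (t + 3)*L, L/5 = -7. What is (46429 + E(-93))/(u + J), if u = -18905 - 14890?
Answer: -1153/720 ≈ -1.6014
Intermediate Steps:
L = -35 (L = 5*(-7) = -35)
E(t) = -105 - 35*t (E(t) = (t + 3)*(-35) = (3 + t)*(-35) = -105 - 35*t)
u = -33795
J = 2835 (J = -135*(-21) = 2835)
(46429 + E(-93))/(u + J) = (46429 + (-105 - 35*(-93)))/(-33795 + 2835) = (46429 + (-105 + 3255))/(-30960) = (46429 + 3150)*(-1/30960) = 49579*(-1/30960) = -1153/720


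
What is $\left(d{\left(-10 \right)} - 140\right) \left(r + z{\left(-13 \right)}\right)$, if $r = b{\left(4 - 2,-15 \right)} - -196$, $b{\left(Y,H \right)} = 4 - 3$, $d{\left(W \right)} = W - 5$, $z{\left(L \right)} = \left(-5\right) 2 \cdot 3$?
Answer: $-25885$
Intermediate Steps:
$z{\left(L \right)} = -30$ ($z{\left(L \right)} = \left(-10\right) 3 = -30$)
$d{\left(W \right)} = -5 + W$ ($d{\left(W \right)} = W - 5 = -5 + W$)
$b{\left(Y,H \right)} = 1$ ($b{\left(Y,H \right)} = 4 - 3 = 1$)
$r = 197$ ($r = 1 - -196 = 1 + 196 = 197$)
$\left(d{\left(-10 \right)} - 140\right) \left(r + z{\left(-13 \right)}\right) = \left(\left(-5 - 10\right) - 140\right) \left(197 - 30\right) = \left(-15 - 140\right) 167 = \left(-155\right) 167 = -25885$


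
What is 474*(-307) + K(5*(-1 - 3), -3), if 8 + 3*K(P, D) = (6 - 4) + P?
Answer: -436580/3 ≈ -1.4553e+5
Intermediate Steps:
K(P, D) = -2 + P/3 (K(P, D) = -8/3 + ((6 - 4) + P)/3 = -8/3 + (2 + P)/3 = -8/3 + (⅔ + P/3) = -2 + P/3)
474*(-307) + K(5*(-1 - 3), -3) = 474*(-307) + (-2 + (5*(-1 - 3))/3) = -145518 + (-2 + (5*(-4))/3) = -145518 + (-2 + (⅓)*(-20)) = -145518 + (-2 - 20/3) = -145518 - 26/3 = -436580/3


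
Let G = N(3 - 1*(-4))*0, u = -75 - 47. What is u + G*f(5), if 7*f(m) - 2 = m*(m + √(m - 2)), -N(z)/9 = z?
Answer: -122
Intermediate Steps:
N(z) = -9*z
u = -122
f(m) = 2/7 + m*(m + √(-2 + m))/7 (f(m) = 2/7 + (m*(m + √(m - 2)))/7 = 2/7 + (m*(m + √(-2 + m)))/7 = 2/7 + m*(m + √(-2 + m))/7)
G = 0 (G = -9*(3 - 1*(-4))*0 = -9*(3 + 4)*0 = -9*7*0 = -63*0 = 0)
u + G*f(5) = -122 + 0*(2/7 + (⅐)*5² + (⅐)*5*√(-2 + 5)) = -122 + 0*(2/7 + (⅐)*25 + (⅐)*5*√3) = -122 + 0*(2/7 + 25/7 + 5*√3/7) = -122 + 0*(27/7 + 5*√3/7) = -122 + 0 = -122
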